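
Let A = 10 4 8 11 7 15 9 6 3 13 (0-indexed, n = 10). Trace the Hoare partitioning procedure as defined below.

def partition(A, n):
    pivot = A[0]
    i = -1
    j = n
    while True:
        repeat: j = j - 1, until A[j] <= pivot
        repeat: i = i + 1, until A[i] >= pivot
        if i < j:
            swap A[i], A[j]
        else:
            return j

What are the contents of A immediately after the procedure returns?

3 4 8 6 7 9 15 11 10 13

pivot=10
j stops at 8 (3), i stops at 0 (10); swap ⇒ 3 4 8 11 7 15 9 6 10 13
j stops at 7 (6), i stops at 3 (11); swap ⇒ 3 4 8 6 7 15 9 11 10 13
j stops at 6 (9), i stops at 5 (15); swap ⇒ 3 4 8 6 7 9 15 11 10 13
j stops at 5, i stops at 6; i≥j ⇒ return 5. A=3 4 8 6 7 9 15 11 10 13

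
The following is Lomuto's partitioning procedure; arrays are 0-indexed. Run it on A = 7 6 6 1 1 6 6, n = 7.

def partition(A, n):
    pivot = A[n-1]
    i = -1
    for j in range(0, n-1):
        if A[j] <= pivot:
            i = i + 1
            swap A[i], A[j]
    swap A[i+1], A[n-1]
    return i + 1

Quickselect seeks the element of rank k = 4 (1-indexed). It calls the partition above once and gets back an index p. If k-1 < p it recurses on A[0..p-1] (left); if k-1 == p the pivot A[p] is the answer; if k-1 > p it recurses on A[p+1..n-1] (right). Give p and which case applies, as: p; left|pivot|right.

5; left

pivot=6, i=-1
j=0: 7>6, skip
j=1: 6≤6, i=0, swap(0,1) ⇒ 6 7 6 1 1 6 6
j=2: 6≤6, i=1, swap(1,2) ⇒ 6 6 7 1 1 6 6
j=3: 1≤6, i=2, swap(2,3) ⇒ 6 6 1 7 1 6 6
j=4: 1≤6, i=3, swap(3,4) ⇒ 6 6 1 1 7 6 6
j=5: 6≤6, i=4, swap(4,5) ⇒ 6 6 1 1 6 7 6
swap(5,6) ⇒ 6 6 1 1 6 6 7; return 5
p = 5; k-1 = 3 < 5 ⇒ left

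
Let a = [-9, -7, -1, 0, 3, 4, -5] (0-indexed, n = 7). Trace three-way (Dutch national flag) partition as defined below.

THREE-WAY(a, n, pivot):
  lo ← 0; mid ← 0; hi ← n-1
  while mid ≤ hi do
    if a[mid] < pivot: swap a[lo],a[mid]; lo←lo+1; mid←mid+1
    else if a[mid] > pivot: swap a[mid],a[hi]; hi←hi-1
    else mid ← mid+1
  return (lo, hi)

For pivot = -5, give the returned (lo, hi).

(2, 2)

pivot = -5; lo=0, mid=0, hi=6
a[mid]=-9<-5: swap a[0],a[0]; lo=1,mid=1 → [-9, -7, -1, 0, 3, 4, -5]
a[mid]=-7<-5: swap a[1],a[1]; lo=2,mid=2 → [-9, -7, -1, 0, 3, 4, -5]
a[mid]=-1>-5: swap a[2],a[6]; hi=5 → [-9, -7, -5, 0, 3, 4, -1]
a[mid]=-5=-5: mid=3
a[mid]=0>-5: swap a[3],a[5]; hi=4 → [-9, -7, -5, 4, 3, 0, -1]
a[mid]=4>-5: swap a[3],a[4]; hi=3 → [-9, -7, -5, 3, 4, 0, -1]
a[mid]=3>-5: swap a[3],a[3]; hi=2 → [-9, -7, -5, 3, 4, 0, -1]
end: lo=2, hi=2; a = [-9, -7, -5, 3, 4, 0, -1]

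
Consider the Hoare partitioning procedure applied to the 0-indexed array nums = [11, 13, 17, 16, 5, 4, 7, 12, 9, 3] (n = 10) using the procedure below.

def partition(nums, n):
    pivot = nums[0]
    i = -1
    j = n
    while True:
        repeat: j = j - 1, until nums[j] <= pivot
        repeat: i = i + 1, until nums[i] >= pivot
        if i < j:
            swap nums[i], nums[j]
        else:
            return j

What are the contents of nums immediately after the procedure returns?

[3, 9, 7, 4, 5, 16, 17, 12, 13, 11]

pivot = nums[0] = 11; i = -1, j = 10
j→9 (nums[9]=3≤11), i→0 (nums[0]=11≥11); i<j, swap → [3, 13, 17, 16, 5, 4, 7, 12, 9, 11]
j→8 (nums[8]=9≤11), i→1 (nums[1]=13≥11); i<j, swap → [3, 9, 17, 16, 5, 4, 7, 12, 13, 11]
j→6 (nums[6]=7≤11), i→2 (nums[2]=17≥11); i<j, swap → [3, 9, 7, 16, 5, 4, 17, 12, 13, 11]
j→5 (nums[5]=4≤11), i→3 (nums[3]=16≥11); i<j, swap → [3, 9, 7, 4, 5, 16, 17, 12, 13, 11]
j→4, i→5; i≥j, return j=4. nums = [3, 9, 7, 4, 5, 16, 17, 12, 13, 11]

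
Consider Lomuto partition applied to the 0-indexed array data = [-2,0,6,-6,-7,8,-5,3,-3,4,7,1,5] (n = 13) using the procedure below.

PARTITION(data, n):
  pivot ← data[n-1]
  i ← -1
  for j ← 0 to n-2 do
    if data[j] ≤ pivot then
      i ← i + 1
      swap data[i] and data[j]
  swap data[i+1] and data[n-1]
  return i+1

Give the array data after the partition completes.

pivot = data[12] = 5; i = -1
j=0: data[0]=-2 ≤ 5 → i=0, swap data[0],data[0] (no change) → [-2,0,6,-6,-7,8,-5,3,-3,4,7,1,5]
j=1: data[1]=0 ≤ 5 → i=1, swap data[1],data[1] (no change) → [-2,0,6,-6,-7,8,-5,3,-3,4,7,1,5]
j=2: data[2]=6 > 5 → no swap
j=3: data[3]=-6 ≤ 5 → i=2, swap data[2],data[3] → [-2,0,-6,6,-7,8,-5,3,-3,4,7,1,5]
j=4: data[4]=-7 ≤ 5 → i=3, swap data[3],data[4] → [-2,0,-6,-7,6,8,-5,3,-3,4,7,1,5]
j=5: data[5]=8 > 5 → no swap
j=6: data[6]=-5 ≤ 5 → i=4, swap data[4],data[6] → [-2,0,-6,-7,-5,8,6,3,-3,4,7,1,5]
j=7: data[7]=3 ≤ 5 → i=5, swap data[5],data[7] → [-2,0,-6,-7,-5,3,6,8,-3,4,7,1,5]
j=8: data[8]=-3 ≤ 5 → i=6, swap data[6],data[8] → [-2,0,-6,-7,-5,3,-3,8,6,4,7,1,5]
j=9: data[9]=4 ≤ 5 → i=7, swap data[7],data[9] → [-2,0,-6,-7,-5,3,-3,4,6,8,7,1,5]
j=10: data[10]=7 > 5 → no swap
j=11: data[11]=1 ≤ 5 → i=8, swap data[8],data[11] → [-2,0,-6,-7,-5,3,-3,4,1,8,7,6,5]
final swap data[9],data[12] → [-2,0,-6,-7,-5,3,-3,4,1,5,7,6,8]; return 9

[-2,0,-6,-7,-5,3,-3,4,1,5,7,6,8]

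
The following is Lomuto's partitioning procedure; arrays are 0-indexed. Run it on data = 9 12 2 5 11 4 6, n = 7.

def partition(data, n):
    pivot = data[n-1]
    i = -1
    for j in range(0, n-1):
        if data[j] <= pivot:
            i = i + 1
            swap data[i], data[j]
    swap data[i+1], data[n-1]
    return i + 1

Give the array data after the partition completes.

pivot = data[6] = 6; i = -1
j=0: data[0]=9 > 6 → no swap
j=1: data[1]=12 > 6 → no swap
j=2: data[2]=2 ≤ 6 → i=0, swap data[0],data[2] → 2 12 9 5 11 4 6
j=3: data[3]=5 ≤ 6 → i=1, swap data[1],data[3] → 2 5 9 12 11 4 6
j=4: data[4]=11 > 6 → no swap
j=5: data[5]=4 ≤ 6 → i=2, swap data[2],data[5] → 2 5 4 12 11 9 6
final swap data[3],data[6] → 2 5 4 6 11 9 12; return 3

2 5 4 6 11 9 12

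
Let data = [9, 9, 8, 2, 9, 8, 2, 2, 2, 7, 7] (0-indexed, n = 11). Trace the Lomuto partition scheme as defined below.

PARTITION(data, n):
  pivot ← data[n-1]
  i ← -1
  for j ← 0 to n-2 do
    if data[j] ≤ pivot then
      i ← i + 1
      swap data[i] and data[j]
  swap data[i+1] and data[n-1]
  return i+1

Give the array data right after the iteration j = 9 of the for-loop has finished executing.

[2, 2, 2, 2, 7, 8, 9, 8, 9, 9, 7]

pivot = data[10] = 7; i = -1
j=0: data[0]=9 > 7 → no swap
j=1: data[1]=9 > 7 → no swap
j=2: data[2]=8 > 7 → no swap
j=3: data[3]=2 ≤ 7 → i=0, swap data[0],data[3] → [2, 9, 8, 9, 9, 8, 2, 2, 2, 7, 7]
j=4: data[4]=9 > 7 → no swap
j=5: data[5]=8 > 7 → no swap
j=6: data[6]=2 ≤ 7 → i=1, swap data[1],data[6] → [2, 2, 8, 9, 9, 8, 9, 2, 2, 7, 7]
j=7: data[7]=2 ≤ 7 → i=2, swap data[2],data[7] → [2, 2, 2, 9, 9, 8, 9, 8, 2, 7, 7]
j=8: data[8]=2 ≤ 7 → i=3, swap data[3],data[8] → [2, 2, 2, 2, 9, 8, 9, 8, 9, 7, 7]
j=9: data[9]=7 ≤ 7 → i=4, swap data[4],data[9] → [2, 2, 2, 2, 7, 8, 9, 8, 9, 9, 7]
(after j=9) data = [2, 2, 2, 2, 7, 8, 9, 8, 9, 9, 7]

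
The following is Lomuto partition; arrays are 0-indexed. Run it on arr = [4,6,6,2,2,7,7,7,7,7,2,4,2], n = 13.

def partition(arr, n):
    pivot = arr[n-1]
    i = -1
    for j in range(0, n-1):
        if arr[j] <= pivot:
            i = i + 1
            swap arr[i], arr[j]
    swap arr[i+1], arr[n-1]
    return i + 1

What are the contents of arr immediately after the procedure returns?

[2,2,2,2,6,7,7,7,7,7,6,4,4]

pivot = arr[12] = 2; i = -1
j=0: arr[0]=4 > 2 → no swap
j=1: arr[1]=6 > 2 → no swap
j=2: arr[2]=6 > 2 → no swap
j=3: arr[3]=2 ≤ 2 → i=0, swap arr[0],arr[3] → [2,6,6,4,2,7,7,7,7,7,2,4,2]
j=4: arr[4]=2 ≤ 2 → i=1, swap arr[1],arr[4] → [2,2,6,4,6,7,7,7,7,7,2,4,2]
j=5: arr[5]=7 > 2 → no swap
j=6: arr[6]=7 > 2 → no swap
j=7: arr[7]=7 > 2 → no swap
j=8: arr[8]=7 > 2 → no swap
j=9: arr[9]=7 > 2 → no swap
j=10: arr[10]=2 ≤ 2 → i=2, swap arr[2],arr[10] → [2,2,2,4,6,7,7,7,7,7,6,4,2]
j=11: arr[11]=4 > 2 → no swap
final swap arr[3],arr[12] → [2,2,2,2,6,7,7,7,7,7,6,4,4]; return 3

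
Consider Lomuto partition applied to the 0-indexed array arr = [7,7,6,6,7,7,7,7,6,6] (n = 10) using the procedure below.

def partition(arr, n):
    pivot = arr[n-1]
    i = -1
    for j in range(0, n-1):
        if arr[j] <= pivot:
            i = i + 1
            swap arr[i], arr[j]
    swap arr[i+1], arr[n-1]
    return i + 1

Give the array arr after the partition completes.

[6,6,6,6,7,7,7,7,7,7]

pivot = arr[9] = 6; i = -1
j=0: arr[0]=7 > 6 → no swap
j=1: arr[1]=7 > 6 → no swap
j=2: arr[2]=6 ≤ 6 → i=0, swap arr[0],arr[2] → [6,7,7,6,7,7,7,7,6,6]
j=3: arr[3]=6 ≤ 6 → i=1, swap arr[1],arr[3] → [6,6,7,7,7,7,7,7,6,6]
j=4: arr[4]=7 > 6 → no swap
j=5: arr[5]=7 > 6 → no swap
j=6: arr[6]=7 > 6 → no swap
j=7: arr[7]=7 > 6 → no swap
j=8: arr[8]=6 ≤ 6 → i=2, swap arr[2],arr[8] → [6,6,6,7,7,7,7,7,7,6]
final swap arr[3],arr[9] → [6,6,6,6,7,7,7,7,7,7]; return 3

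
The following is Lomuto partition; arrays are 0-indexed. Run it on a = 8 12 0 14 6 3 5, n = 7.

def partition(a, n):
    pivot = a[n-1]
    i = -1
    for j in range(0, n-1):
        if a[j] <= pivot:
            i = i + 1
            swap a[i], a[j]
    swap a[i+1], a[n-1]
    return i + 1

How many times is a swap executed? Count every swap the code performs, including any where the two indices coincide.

pivot = a[6] = 5; i = -1
j=0: a[0]=8 > 5 → no swap
j=1: a[1]=12 > 5 → no swap
j=2: a[2]=0 ≤ 5 → i=0, swap a[0],a[2] → 0 12 8 14 6 3 5
j=3: a[3]=14 > 5 → no swap
j=4: a[4]=6 > 5 → no swap
j=5: a[5]=3 ≤ 5 → i=1, swap a[1],a[5] → 0 3 8 14 6 12 5
final swap a[2],a[6] → 0 3 5 14 6 12 8; return 2

3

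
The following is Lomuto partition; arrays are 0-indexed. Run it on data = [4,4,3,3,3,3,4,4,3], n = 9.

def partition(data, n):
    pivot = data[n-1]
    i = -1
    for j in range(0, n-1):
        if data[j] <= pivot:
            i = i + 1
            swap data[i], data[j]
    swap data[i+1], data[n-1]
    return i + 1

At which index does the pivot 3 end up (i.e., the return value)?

4

pivot=3, i=-1
j=0: 4>3, skip
j=1: 4>3, skip
j=2: 3≤3, i=0, swap(0,2) ⇒ [3,4,4,3,3,3,4,4,3]
j=3: 3≤3, i=1, swap(1,3) ⇒ [3,3,4,4,3,3,4,4,3]
j=4: 3≤3, i=2, swap(2,4) ⇒ [3,3,3,4,4,3,4,4,3]
j=5: 3≤3, i=3, swap(3,5) ⇒ [3,3,3,3,4,4,4,4,3]
j=6: 4>3, skip
j=7: 4>3, skip
swap(4,8) ⇒ [3,3,3,3,3,4,4,4,4]; return 4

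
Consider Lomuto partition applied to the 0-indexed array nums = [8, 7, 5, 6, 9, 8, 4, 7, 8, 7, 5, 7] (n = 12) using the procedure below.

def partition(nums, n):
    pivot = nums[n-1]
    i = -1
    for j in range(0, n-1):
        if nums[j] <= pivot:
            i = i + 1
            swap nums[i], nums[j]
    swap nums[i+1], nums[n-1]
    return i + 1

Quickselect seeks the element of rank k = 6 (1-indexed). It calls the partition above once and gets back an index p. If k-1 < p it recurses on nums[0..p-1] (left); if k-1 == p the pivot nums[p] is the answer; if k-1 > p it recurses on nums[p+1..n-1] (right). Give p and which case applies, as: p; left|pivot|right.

7; left

pivot = nums[11] = 7; i = -1
j=0: nums[0]=8 > 7 → no swap
j=1: nums[1]=7 ≤ 7 → i=0, swap nums[0],nums[1] → [7, 8, 5, 6, 9, 8, 4, 7, 8, 7, 5, 7]
j=2: nums[2]=5 ≤ 7 → i=1, swap nums[1],nums[2] → [7, 5, 8, 6, 9, 8, 4, 7, 8, 7, 5, 7]
j=3: nums[3]=6 ≤ 7 → i=2, swap nums[2],nums[3] → [7, 5, 6, 8, 9, 8, 4, 7, 8, 7, 5, 7]
j=4: nums[4]=9 > 7 → no swap
j=5: nums[5]=8 > 7 → no swap
j=6: nums[6]=4 ≤ 7 → i=3, swap nums[3],nums[6] → [7, 5, 6, 4, 9, 8, 8, 7, 8, 7, 5, 7]
j=7: nums[7]=7 ≤ 7 → i=4, swap nums[4],nums[7] → [7, 5, 6, 4, 7, 8, 8, 9, 8, 7, 5, 7]
j=8: nums[8]=8 > 7 → no swap
j=9: nums[9]=7 ≤ 7 → i=5, swap nums[5],nums[9] → [7, 5, 6, 4, 7, 7, 8, 9, 8, 8, 5, 7]
j=10: nums[10]=5 ≤ 7 → i=6, swap nums[6],nums[10] → [7, 5, 6, 4, 7, 7, 5, 9, 8, 8, 8, 7]
final swap nums[7],nums[11] → [7, 5, 6, 4, 7, 7, 5, 7, 8, 8, 8, 9]; return 7
p = 7; k-1 = 5 < 7 ⇒ left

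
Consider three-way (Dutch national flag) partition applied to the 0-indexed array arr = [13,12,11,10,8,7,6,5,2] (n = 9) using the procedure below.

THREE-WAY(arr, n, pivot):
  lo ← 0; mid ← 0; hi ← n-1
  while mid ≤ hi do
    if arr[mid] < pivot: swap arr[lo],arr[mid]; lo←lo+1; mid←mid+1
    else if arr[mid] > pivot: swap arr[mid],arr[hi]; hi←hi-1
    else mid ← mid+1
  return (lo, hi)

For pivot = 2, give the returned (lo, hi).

lo=0 mid=0 hi=8
13>2: swap(0,8), hi=7 ⇒ [2,12,11,10,8,7,6,5,13]
2=2: mid=1
12>2: swap(1,7), hi=6 ⇒ [2,5,11,10,8,7,6,12,13]
5>2: swap(1,6), hi=5 ⇒ [2,6,11,10,8,7,5,12,13]
6>2: swap(1,5), hi=4 ⇒ [2,7,11,10,8,6,5,12,13]
7>2: swap(1,4), hi=3 ⇒ [2,8,11,10,7,6,5,12,13]
8>2: swap(1,3), hi=2 ⇒ [2,10,11,8,7,6,5,12,13]
10>2: swap(1,2), hi=1 ⇒ [2,11,10,8,7,6,5,12,13]
11>2: swap(1,1), hi=0 ⇒ [2,11,10,8,7,6,5,12,13]
done. lo=0 hi=0; arr=[2,11,10,8,7,6,5,12,13]

(0, 0)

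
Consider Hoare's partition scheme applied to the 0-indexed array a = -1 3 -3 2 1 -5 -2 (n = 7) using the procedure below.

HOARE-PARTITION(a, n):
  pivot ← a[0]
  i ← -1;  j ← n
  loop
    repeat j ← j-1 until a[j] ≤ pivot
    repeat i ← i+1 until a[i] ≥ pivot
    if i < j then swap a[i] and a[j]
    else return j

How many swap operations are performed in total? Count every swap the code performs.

2

pivot = a[0] = -1; i = -1, j = 7
j→6 (a[6]=-2≤-1), i→0 (a[0]=-1≥-1); i<j, swap → -2 3 -3 2 1 -5 -1
j→5 (a[5]=-5≤-1), i→1 (a[1]=3≥-1); i<j, swap → -2 -5 -3 2 1 3 -1
j→2, i→3; i≥j, return j=2. a = -2 -5 -3 2 1 3 -1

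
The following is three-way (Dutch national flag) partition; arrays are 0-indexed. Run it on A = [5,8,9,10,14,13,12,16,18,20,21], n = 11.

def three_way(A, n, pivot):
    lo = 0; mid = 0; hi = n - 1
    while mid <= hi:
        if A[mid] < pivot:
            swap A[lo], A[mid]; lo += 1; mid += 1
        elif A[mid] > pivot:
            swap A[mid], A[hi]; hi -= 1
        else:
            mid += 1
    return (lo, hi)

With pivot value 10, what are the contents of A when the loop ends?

pivot = 10; lo=0, mid=0, hi=10
A[mid]=5<10: swap A[0],A[0]; lo=1,mid=1 → [5,8,9,10,14,13,12,16,18,20,21]
A[mid]=8<10: swap A[1],A[1]; lo=2,mid=2 → [5,8,9,10,14,13,12,16,18,20,21]
A[mid]=9<10: swap A[2],A[2]; lo=3,mid=3 → [5,8,9,10,14,13,12,16,18,20,21]
A[mid]=10=10: mid=4
A[mid]=14>10: swap A[4],A[10]; hi=9 → [5,8,9,10,21,13,12,16,18,20,14]
A[mid]=21>10: swap A[4],A[9]; hi=8 → [5,8,9,10,20,13,12,16,18,21,14]
A[mid]=20>10: swap A[4],A[8]; hi=7 → [5,8,9,10,18,13,12,16,20,21,14]
A[mid]=18>10: swap A[4],A[7]; hi=6 → [5,8,9,10,16,13,12,18,20,21,14]
A[mid]=16>10: swap A[4],A[6]; hi=5 → [5,8,9,10,12,13,16,18,20,21,14]
A[mid]=12>10: swap A[4],A[5]; hi=4 → [5,8,9,10,13,12,16,18,20,21,14]
A[mid]=13>10: swap A[4],A[4]; hi=3 → [5,8,9,10,13,12,16,18,20,21,14]
end: lo=3, hi=3; A = [5,8,9,10,13,12,16,18,20,21,14]

[5,8,9,10,13,12,16,18,20,21,14]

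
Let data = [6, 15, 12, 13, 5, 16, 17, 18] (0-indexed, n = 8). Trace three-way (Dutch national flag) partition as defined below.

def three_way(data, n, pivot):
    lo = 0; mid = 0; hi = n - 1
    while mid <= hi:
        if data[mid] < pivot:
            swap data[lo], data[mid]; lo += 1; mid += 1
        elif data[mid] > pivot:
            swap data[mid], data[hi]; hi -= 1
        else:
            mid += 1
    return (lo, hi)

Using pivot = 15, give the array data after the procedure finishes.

lo=0 mid=0 hi=7
6<15: swap(0,0), lo=1 mid=1 ⇒ [6, 15, 12, 13, 5, 16, 17, 18]
15=15: mid=2
12<15: swap(1,2), lo=2 mid=3 ⇒ [6, 12, 15, 13, 5, 16, 17, 18]
13<15: swap(2,3), lo=3 mid=4 ⇒ [6, 12, 13, 15, 5, 16, 17, 18]
5<15: swap(3,4), lo=4 mid=5 ⇒ [6, 12, 13, 5, 15, 16, 17, 18]
16>15: swap(5,7), hi=6 ⇒ [6, 12, 13, 5, 15, 18, 17, 16]
18>15: swap(5,6), hi=5 ⇒ [6, 12, 13, 5, 15, 17, 18, 16]
17>15: swap(5,5), hi=4 ⇒ [6, 12, 13, 5, 15, 17, 18, 16]
done. lo=4 hi=4; data=[6, 12, 13, 5, 15, 17, 18, 16]

[6, 12, 13, 5, 15, 17, 18, 16]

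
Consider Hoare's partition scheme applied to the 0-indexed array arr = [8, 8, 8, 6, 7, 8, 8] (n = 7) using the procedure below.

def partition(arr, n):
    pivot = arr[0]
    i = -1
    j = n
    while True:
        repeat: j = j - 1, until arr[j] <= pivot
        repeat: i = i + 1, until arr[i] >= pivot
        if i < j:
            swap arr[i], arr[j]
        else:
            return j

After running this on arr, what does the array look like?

[8, 8, 7, 6, 8, 8, 8]

pivot = arr[0] = 8; i = -1, j = 7
j→6 (arr[6]=8≤8), i→0 (arr[0]=8≥8); i<j, swap → [8, 8, 8, 6, 7, 8, 8]
j→5 (arr[5]=8≤8), i→1 (arr[1]=8≥8); i<j, swap → [8, 8, 8, 6, 7, 8, 8]
j→4 (arr[4]=7≤8), i→2 (arr[2]=8≥8); i<j, swap → [8, 8, 7, 6, 8, 8, 8]
j→3, i→4; i≥j, return j=3. arr = [8, 8, 7, 6, 8, 8, 8]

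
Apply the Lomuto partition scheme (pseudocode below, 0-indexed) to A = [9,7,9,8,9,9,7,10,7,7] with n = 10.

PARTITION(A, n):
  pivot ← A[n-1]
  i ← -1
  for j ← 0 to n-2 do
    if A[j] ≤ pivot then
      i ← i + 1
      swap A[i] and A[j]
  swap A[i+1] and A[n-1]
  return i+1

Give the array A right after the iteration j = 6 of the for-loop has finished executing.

pivot = A[9] = 7; i = -1
j=0: A[0]=9 > 7 → no swap
j=1: A[1]=7 ≤ 7 → i=0, swap A[0],A[1] → [7,9,9,8,9,9,7,10,7,7]
j=2: A[2]=9 > 7 → no swap
j=3: A[3]=8 > 7 → no swap
j=4: A[4]=9 > 7 → no swap
j=5: A[5]=9 > 7 → no swap
j=6: A[6]=7 ≤ 7 → i=1, swap A[1],A[6] → [7,7,9,8,9,9,9,10,7,7]
(after j=6) A = [7,7,9,8,9,9,9,10,7,7]

[7,7,9,8,9,9,9,10,7,7]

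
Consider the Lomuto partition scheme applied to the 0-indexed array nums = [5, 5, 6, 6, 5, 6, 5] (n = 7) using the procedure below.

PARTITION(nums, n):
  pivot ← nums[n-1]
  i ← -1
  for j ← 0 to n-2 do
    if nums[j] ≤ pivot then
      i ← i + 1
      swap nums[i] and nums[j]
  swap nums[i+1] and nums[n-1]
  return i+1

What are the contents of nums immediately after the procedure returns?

pivot=5, i=-1
j=0: 5≤5, i=0, swap(0,0) ⇒ [5, 5, 6, 6, 5, 6, 5]
j=1: 5≤5, i=1, swap(1,1) ⇒ [5, 5, 6, 6, 5, 6, 5]
j=2: 6>5, skip
j=3: 6>5, skip
j=4: 5≤5, i=2, swap(2,4) ⇒ [5, 5, 5, 6, 6, 6, 5]
j=5: 6>5, skip
swap(3,6) ⇒ [5, 5, 5, 5, 6, 6, 6]; return 3

[5, 5, 5, 5, 6, 6, 6]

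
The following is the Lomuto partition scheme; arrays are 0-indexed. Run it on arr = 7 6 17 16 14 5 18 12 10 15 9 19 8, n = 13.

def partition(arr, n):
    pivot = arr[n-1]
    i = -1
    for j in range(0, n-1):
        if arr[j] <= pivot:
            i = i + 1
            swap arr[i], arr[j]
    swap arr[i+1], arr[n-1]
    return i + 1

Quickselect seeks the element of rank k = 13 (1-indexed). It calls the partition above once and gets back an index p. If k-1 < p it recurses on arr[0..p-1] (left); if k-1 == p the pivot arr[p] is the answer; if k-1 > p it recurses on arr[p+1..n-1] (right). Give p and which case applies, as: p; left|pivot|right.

3; right

pivot=8, i=-1
j=0: 7≤8, i=0, swap(0,0) ⇒ 7 6 17 16 14 5 18 12 10 15 9 19 8
j=1: 6≤8, i=1, swap(1,1) ⇒ 7 6 17 16 14 5 18 12 10 15 9 19 8
j=2: 17>8, skip
j=3: 16>8, skip
j=4: 14>8, skip
j=5: 5≤8, i=2, swap(2,5) ⇒ 7 6 5 16 14 17 18 12 10 15 9 19 8
j=6: 18>8, skip
j=7: 12>8, skip
j=8: 10>8, skip
j=9: 15>8, skip
j=10: 9>8, skip
j=11: 19>8, skip
swap(3,12) ⇒ 7 6 5 8 14 17 18 12 10 15 9 19 16; return 3
p = 3; k-1 = 12 > 3 ⇒ right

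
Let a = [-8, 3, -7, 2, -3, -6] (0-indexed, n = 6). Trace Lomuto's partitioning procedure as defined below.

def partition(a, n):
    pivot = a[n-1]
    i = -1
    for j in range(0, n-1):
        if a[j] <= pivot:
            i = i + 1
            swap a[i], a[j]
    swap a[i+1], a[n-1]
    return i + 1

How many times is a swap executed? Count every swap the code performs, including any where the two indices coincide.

3

pivot=-6, i=-1
j=0: -8≤-6, i=0, swap(0,0) ⇒ [-8, 3, -7, 2, -3, -6]
j=1: 3>-6, skip
j=2: -7≤-6, i=1, swap(1,2) ⇒ [-8, -7, 3, 2, -3, -6]
j=3: 2>-6, skip
j=4: -3>-6, skip
swap(2,5) ⇒ [-8, -7, -6, 2, -3, 3]; return 2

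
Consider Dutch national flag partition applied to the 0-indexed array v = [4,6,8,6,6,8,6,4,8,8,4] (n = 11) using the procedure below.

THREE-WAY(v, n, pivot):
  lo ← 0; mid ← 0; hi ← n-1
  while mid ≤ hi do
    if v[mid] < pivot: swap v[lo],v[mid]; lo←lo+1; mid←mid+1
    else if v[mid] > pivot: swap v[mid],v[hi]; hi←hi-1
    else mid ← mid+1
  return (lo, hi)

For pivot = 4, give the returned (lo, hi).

(0, 2)

lo=0 mid=0 hi=10
4=4: mid=1
6>4: swap(1,10), hi=9 ⇒ [4,4,8,6,6,8,6,4,8,8,6]
4=4: mid=2
8>4: swap(2,9), hi=8 ⇒ [4,4,8,6,6,8,6,4,8,8,6]
8>4: swap(2,8), hi=7 ⇒ [4,4,8,6,6,8,6,4,8,8,6]
8>4: swap(2,7), hi=6 ⇒ [4,4,4,6,6,8,6,8,8,8,6]
4=4: mid=3
6>4: swap(3,6), hi=5 ⇒ [4,4,4,6,6,8,6,8,8,8,6]
6>4: swap(3,5), hi=4 ⇒ [4,4,4,8,6,6,6,8,8,8,6]
8>4: swap(3,4), hi=3 ⇒ [4,4,4,6,8,6,6,8,8,8,6]
6>4: swap(3,3), hi=2 ⇒ [4,4,4,6,8,6,6,8,8,8,6]
done. lo=0 hi=2; v=[4,4,4,6,8,6,6,8,8,8,6]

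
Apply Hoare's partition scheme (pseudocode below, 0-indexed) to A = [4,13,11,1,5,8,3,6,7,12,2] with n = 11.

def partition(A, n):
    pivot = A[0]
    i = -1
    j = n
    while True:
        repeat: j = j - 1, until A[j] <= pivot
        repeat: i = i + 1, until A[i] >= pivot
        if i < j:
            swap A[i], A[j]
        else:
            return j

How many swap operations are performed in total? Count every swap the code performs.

3

pivot=4
j stops at 10 (2), i stops at 0 (4); swap ⇒ [2,13,11,1,5,8,3,6,7,12,4]
j stops at 6 (3), i stops at 1 (13); swap ⇒ [2,3,11,1,5,8,13,6,7,12,4]
j stops at 3 (1), i stops at 2 (11); swap ⇒ [2,3,1,11,5,8,13,6,7,12,4]
j stops at 2, i stops at 3; i≥j ⇒ return 2. A=[2,3,1,11,5,8,13,6,7,12,4]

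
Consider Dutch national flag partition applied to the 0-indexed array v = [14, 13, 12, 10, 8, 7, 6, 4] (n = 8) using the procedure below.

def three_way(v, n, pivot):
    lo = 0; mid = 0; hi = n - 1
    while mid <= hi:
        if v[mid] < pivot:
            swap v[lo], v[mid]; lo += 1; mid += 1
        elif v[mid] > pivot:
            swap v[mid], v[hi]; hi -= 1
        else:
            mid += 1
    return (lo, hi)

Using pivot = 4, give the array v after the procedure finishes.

pivot = 4; lo=0, mid=0, hi=7
v[mid]=14>4: swap v[0],v[7]; hi=6 → [4, 13, 12, 10, 8, 7, 6, 14]
v[mid]=4=4: mid=1
v[mid]=13>4: swap v[1],v[6]; hi=5 → [4, 6, 12, 10, 8, 7, 13, 14]
v[mid]=6>4: swap v[1],v[5]; hi=4 → [4, 7, 12, 10, 8, 6, 13, 14]
v[mid]=7>4: swap v[1],v[4]; hi=3 → [4, 8, 12, 10, 7, 6, 13, 14]
v[mid]=8>4: swap v[1],v[3]; hi=2 → [4, 10, 12, 8, 7, 6, 13, 14]
v[mid]=10>4: swap v[1],v[2]; hi=1 → [4, 12, 10, 8, 7, 6, 13, 14]
v[mid]=12>4: swap v[1],v[1]; hi=0 → [4, 12, 10, 8, 7, 6, 13, 14]
end: lo=0, hi=0; v = [4, 12, 10, 8, 7, 6, 13, 14]

[4, 12, 10, 8, 7, 6, 13, 14]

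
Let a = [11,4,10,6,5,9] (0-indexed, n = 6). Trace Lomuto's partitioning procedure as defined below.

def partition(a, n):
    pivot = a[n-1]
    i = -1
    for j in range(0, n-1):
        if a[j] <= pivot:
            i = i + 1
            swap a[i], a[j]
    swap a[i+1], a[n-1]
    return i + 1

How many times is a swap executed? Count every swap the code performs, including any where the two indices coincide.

pivot = a[5] = 9; i = -1
j=0: a[0]=11 > 9 → no swap
j=1: a[1]=4 ≤ 9 → i=0, swap a[0],a[1] → [4,11,10,6,5,9]
j=2: a[2]=10 > 9 → no swap
j=3: a[3]=6 ≤ 9 → i=1, swap a[1],a[3] → [4,6,10,11,5,9]
j=4: a[4]=5 ≤ 9 → i=2, swap a[2],a[4] → [4,6,5,11,10,9]
final swap a[3],a[5] → [4,6,5,9,10,11]; return 3

4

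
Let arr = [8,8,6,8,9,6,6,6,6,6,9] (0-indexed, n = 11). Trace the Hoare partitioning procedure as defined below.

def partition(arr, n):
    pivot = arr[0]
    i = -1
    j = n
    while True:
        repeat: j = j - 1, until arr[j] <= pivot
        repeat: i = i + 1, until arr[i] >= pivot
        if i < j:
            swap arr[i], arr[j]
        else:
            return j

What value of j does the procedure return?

pivot=8
j stops at 9 (6), i stops at 0 (8); swap ⇒ [6,8,6,8,9,6,6,6,6,8,9]
j stops at 8 (6), i stops at 1 (8); swap ⇒ [6,6,6,8,9,6,6,6,8,8,9]
j stops at 7 (6), i stops at 3 (8); swap ⇒ [6,6,6,6,9,6,6,8,8,8,9]
j stops at 6 (6), i stops at 4 (9); swap ⇒ [6,6,6,6,6,6,9,8,8,8,9]
j stops at 5, i stops at 6; i≥j ⇒ return 5. arr=[6,6,6,6,6,6,9,8,8,8,9]

5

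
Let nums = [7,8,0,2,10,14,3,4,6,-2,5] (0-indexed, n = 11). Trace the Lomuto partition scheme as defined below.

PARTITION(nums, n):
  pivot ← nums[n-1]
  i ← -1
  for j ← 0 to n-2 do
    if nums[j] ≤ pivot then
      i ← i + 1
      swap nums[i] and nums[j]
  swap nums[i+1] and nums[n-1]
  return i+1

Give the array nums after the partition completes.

pivot=5, i=-1
j=0: 7>5, skip
j=1: 8>5, skip
j=2: 0≤5, i=0, swap(0,2) ⇒ [0,8,7,2,10,14,3,4,6,-2,5]
j=3: 2≤5, i=1, swap(1,3) ⇒ [0,2,7,8,10,14,3,4,6,-2,5]
j=4: 10>5, skip
j=5: 14>5, skip
j=6: 3≤5, i=2, swap(2,6) ⇒ [0,2,3,8,10,14,7,4,6,-2,5]
j=7: 4≤5, i=3, swap(3,7) ⇒ [0,2,3,4,10,14,7,8,6,-2,5]
j=8: 6>5, skip
j=9: -2≤5, i=4, swap(4,9) ⇒ [0,2,3,4,-2,14,7,8,6,10,5]
swap(5,10) ⇒ [0,2,3,4,-2,5,7,8,6,10,14]; return 5

[0,2,3,4,-2,5,7,8,6,10,14]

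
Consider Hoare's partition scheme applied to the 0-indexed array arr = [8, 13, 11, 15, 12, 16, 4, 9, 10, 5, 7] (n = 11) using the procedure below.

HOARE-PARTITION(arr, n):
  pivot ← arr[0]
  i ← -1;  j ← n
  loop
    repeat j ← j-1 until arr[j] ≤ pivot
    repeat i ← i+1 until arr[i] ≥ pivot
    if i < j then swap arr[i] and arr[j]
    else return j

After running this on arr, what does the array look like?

[7, 5, 4, 15, 12, 16, 11, 9, 10, 13, 8]

pivot=8
j stops at 10 (7), i stops at 0 (8); swap ⇒ [7, 13, 11, 15, 12, 16, 4, 9, 10, 5, 8]
j stops at 9 (5), i stops at 1 (13); swap ⇒ [7, 5, 11, 15, 12, 16, 4, 9, 10, 13, 8]
j stops at 6 (4), i stops at 2 (11); swap ⇒ [7, 5, 4, 15, 12, 16, 11, 9, 10, 13, 8]
j stops at 2, i stops at 3; i≥j ⇒ return 2. arr=[7, 5, 4, 15, 12, 16, 11, 9, 10, 13, 8]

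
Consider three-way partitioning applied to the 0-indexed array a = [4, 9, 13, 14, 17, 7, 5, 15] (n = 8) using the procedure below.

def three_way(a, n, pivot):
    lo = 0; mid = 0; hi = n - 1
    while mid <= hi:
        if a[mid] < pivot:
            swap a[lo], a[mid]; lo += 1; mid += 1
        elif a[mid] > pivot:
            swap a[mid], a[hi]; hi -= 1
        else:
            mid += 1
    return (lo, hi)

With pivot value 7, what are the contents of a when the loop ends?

pivot = 7; lo=0, mid=0, hi=7
a[mid]=4<7: swap a[0],a[0]; lo=1,mid=1 → [4, 9, 13, 14, 17, 7, 5, 15]
a[mid]=9>7: swap a[1],a[7]; hi=6 → [4, 15, 13, 14, 17, 7, 5, 9]
a[mid]=15>7: swap a[1],a[6]; hi=5 → [4, 5, 13, 14, 17, 7, 15, 9]
a[mid]=5<7: swap a[1],a[1]; lo=2,mid=2 → [4, 5, 13, 14, 17, 7, 15, 9]
a[mid]=13>7: swap a[2],a[5]; hi=4 → [4, 5, 7, 14, 17, 13, 15, 9]
a[mid]=7=7: mid=3
a[mid]=14>7: swap a[3],a[4]; hi=3 → [4, 5, 7, 17, 14, 13, 15, 9]
a[mid]=17>7: swap a[3],a[3]; hi=2 → [4, 5, 7, 17, 14, 13, 15, 9]
end: lo=2, hi=2; a = [4, 5, 7, 17, 14, 13, 15, 9]

[4, 5, 7, 17, 14, 13, 15, 9]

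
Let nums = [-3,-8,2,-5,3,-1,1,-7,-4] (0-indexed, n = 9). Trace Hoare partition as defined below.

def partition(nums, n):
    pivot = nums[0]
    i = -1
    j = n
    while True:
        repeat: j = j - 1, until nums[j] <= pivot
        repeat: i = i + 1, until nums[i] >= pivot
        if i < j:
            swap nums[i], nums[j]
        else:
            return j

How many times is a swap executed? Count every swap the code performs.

pivot = nums[0] = -3; i = -1, j = 9
j→8 (nums[8]=-4≤-3), i→0 (nums[0]=-3≥-3); i<j, swap → [-4,-8,2,-5,3,-1,1,-7,-3]
j→7 (nums[7]=-7≤-3), i→2 (nums[2]=2≥-3); i<j, swap → [-4,-8,-7,-5,3,-1,1,2,-3]
j→3, i→4; i≥j, return j=3. nums = [-4,-8,-7,-5,3,-1,1,2,-3]

2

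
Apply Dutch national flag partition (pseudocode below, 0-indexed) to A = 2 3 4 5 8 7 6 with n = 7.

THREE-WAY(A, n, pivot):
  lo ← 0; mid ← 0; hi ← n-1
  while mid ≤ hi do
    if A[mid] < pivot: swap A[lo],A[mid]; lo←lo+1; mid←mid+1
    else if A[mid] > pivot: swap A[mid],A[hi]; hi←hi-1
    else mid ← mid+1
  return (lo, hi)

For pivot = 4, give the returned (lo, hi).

(2, 2)

lo=0 mid=0 hi=6
2<4: swap(0,0), lo=1 mid=1 ⇒ 2 3 4 5 8 7 6
3<4: swap(1,1), lo=2 mid=2 ⇒ 2 3 4 5 8 7 6
4=4: mid=3
5>4: swap(3,6), hi=5 ⇒ 2 3 4 6 8 7 5
6>4: swap(3,5), hi=4 ⇒ 2 3 4 7 8 6 5
7>4: swap(3,4), hi=3 ⇒ 2 3 4 8 7 6 5
8>4: swap(3,3), hi=2 ⇒ 2 3 4 8 7 6 5
done. lo=2 hi=2; A=2 3 4 8 7 6 5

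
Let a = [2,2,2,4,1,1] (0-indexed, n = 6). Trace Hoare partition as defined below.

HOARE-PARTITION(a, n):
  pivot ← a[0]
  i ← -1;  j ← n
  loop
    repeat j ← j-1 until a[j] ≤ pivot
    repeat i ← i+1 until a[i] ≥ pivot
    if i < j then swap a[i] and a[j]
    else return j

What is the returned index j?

pivot = a[0] = 2; i = -1, j = 6
j→5 (a[5]=1≤2), i→0 (a[0]=2≥2); i<j, swap → [1,2,2,4,1,2]
j→4 (a[4]=1≤2), i→1 (a[1]=2≥2); i<j, swap → [1,1,2,4,2,2]
j→2, i→2; i≥j, return j=2. a = [1,1,2,4,2,2]

2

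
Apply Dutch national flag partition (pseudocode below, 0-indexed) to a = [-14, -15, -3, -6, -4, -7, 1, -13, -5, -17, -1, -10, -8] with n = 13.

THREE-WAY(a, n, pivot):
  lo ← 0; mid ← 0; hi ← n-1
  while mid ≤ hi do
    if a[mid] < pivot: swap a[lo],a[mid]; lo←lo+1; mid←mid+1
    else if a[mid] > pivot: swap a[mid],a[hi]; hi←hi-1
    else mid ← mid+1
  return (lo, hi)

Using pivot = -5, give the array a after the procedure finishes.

[-14, -15, -8, -6, -10, -7, -17, -13, -5, -1, 1, -4, -3]

lo=0 mid=0 hi=12
-14<-5: swap(0,0), lo=1 mid=1 ⇒ [-14, -15, -3, -6, -4, -7, 1, -13, -5, -17, -1, -10, -8]
-15<-5: swap(1,1), lo=2 mid=2 ⇒ [-14, -15, -3, -6, -4, -7, 1, -13, -5, -17, -1, -10, -8]
-3>-5: swap(2,12), hi=11 ⇒ [-14, -15, -8, -6, -4, -7, 1, -13, -5, -17, -1, -10, -3]
-8<-5: swap(2,2), lo=3 mid=3 ⇒ [-14, -15, -8, -6, -4, -7, 1, -13, -5, -17, -1, -10, -3]
-6<-5: swap(3,3), lo=4 mid=4 ⇒ [-14, -15, -8, -6, -4, -7, 1, -13, -5, -17, -1, -10, -3]
-4>-5: swap(4,11), hi=10 ⇒ [-14, -15, -8, -6, -10, -7, 1, -13, -5, -17, -1, -4, -3]
-10<-5: swap(4,4), lo=5 mid=5 ⇒ [-14, -15, -8, -6, -10, -7, 1, -13, -5, -17, -1, -4, -3]
-7<-5: swap(5,5), lo=6 mid=6 ⇒ [-14, -15, -8, -6, -10, -7, 1, -13, -5, -17, -1, -4, -3]
1>-5: swap(6,10), hi=9 ⇒ [-14, -15, -8, -6, -10, -7, -1, -13, -5, -17, 1, -4, -3]
-1>-5: swap(6,9), hi=8 ⇒ [-14, -15, -8, -6, -10, -7, -17, -13, -5, -1, 1, -4, -3]
-17<-5: swap(6,6), lo=7 mid=7 ⇒ [-14, -15, -8, -6, -10, -7, -17, -13, -5, -1, 1, -4, -3]
-13<-5: swap(7,7), lo=8 mid=8 ⇒ [-14, -15, -8, -6, -10, -7, -17, -13, -5, -1, 1, -4, -3]
-5=-5: mid=9
done. lo=8 hi=8; a=[-14, -15, -8, -6, -10, -7, -17, -13, -5, -1, 1, -4, -3]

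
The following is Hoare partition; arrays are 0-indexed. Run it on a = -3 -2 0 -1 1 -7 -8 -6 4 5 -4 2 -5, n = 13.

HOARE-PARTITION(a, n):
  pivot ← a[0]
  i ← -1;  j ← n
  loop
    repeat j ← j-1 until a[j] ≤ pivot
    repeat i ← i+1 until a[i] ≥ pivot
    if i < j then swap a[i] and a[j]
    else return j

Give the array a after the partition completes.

-5 -4 -6 -8 -7 1 -1 0 4 5 -2 2 -3

pivot=-3
j stops at 12 (-5), i stops at 0 (-3); swap ⇒ -5 -2 0 -1 1 -7 -8 -6 4 5 -4 2 -3
j stops at 10 (-4), i stops at 1 (-2); swap ⇒ -5 -4 0 -1 1 -7 -8 -6 4 5 -2 2 -3
j stops at 7 (-6), i stops at 2 (0); swap ⇒ -5 -4 -6 -1 1 -7 -8 0 4 5 -2 2 -3
j stops at 6 (-8), i stops at 3 (-1); swap ⇒ -5 -4 -6 -8 1 -7 -1 0 4 5 -2 2 -3
j stops at 5 (-7), i stops at 4 (1); swap ⇒ -5 -4 -6 -8 -7 1 -1 0 4 5 -2 2 -3
j stops at 4, i stops at 5; i≥j ⇒ return 4. a=-5 -4 -6 -8 -7 1 -1 0 4 5 -2 2 -3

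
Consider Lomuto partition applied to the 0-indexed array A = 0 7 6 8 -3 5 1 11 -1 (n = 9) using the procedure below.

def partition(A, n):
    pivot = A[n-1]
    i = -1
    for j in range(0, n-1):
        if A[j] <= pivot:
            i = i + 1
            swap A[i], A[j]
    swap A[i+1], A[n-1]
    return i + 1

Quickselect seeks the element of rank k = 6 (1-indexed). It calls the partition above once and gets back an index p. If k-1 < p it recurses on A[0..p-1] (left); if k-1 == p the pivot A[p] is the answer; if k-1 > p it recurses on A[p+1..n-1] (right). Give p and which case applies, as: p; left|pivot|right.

1; right

pivot=-1, i=-1
j=0: 0>-1, skip
j=1: 7>-1, skip
j=2: 6>-1, skip
j=3: 8>-1, skip
j=4: -3≤-1, i=0, swap(0,4) ⇒ -3 7 6 8 0 5 1 11 -1
j=5: 5>-1, skip
j=6: 1>-1, skip
j=7: 11>-1, skip
swap(1,8) ⇒ -3 -1 6 8 0 5 1 11 7; return 1
p = 1; k-1 = 5 > 1 ⇒ right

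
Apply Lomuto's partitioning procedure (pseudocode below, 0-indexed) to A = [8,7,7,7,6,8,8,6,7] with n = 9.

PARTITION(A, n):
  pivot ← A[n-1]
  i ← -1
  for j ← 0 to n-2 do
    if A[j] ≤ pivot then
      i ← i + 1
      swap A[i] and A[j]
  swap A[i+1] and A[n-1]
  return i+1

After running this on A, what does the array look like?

[7,7,7,6,6,7,8,8,8]

pivot=7, i=-1
j=0: 8>7, skip
j=1: 7≤7, i=0, swap(0,1) ⇒ [7,8,7,7,6,8,8,6,7]
j=2: 7≤7, i=1, swap(1,2) ⇒ [7,7,8,7,6,8,8,6,7]
j=3: 7≤7, i=2, swap(2,3) ⇒ [7,7,7,8,6,8,8,6,7]
j=4: 6≤7, i=3, swap(3,4) ⇒ [7,7,7,6,8,8,8,6,7]
j=5: 8>7, skip
j=6: 8>7, skip
j=7: 6≤7, i=4, swap(4,7) ⇒ [7,7,7,6,6,8,8,8,7]
swap(5,8) ⇒ [7,7,7,6,6,7,8,8,8]; return 5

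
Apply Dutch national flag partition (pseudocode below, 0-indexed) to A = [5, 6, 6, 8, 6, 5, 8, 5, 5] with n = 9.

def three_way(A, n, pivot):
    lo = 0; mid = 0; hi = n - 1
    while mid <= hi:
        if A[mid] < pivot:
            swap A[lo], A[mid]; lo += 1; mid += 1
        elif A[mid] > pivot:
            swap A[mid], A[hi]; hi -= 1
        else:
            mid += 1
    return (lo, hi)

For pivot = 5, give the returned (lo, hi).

pivot = 5; lo=0, mid=0, hi=8
A[mid]=5=5: mid=1
A[mid]=6>5: swap A[1],A[8]; hi=7 → [5, 5, 6, 8, 6, 5, 8, 5, 6]
A[mid]=5=5: mid=2
A[mid]=6>5: swap A[2],A[7]; hi=6 → [5, 5, 5, 8, 6, 5, 8, 6, 6]
A[mid]=5=5: mid=3
A[mid]=8>5: swap A[3],A[6]; hi=5 → [5, 5, 5, 8, 6, 5, 8, 6, 6]
A[mid]=8>5: swap A[3],A[5]; hi=4 → [5, 5, 5, 5, 6, 8, 8, 6, 6]
A[mid]=5=5: mid=4
A[mid]=6>5: swap A[4],A[4]; hi=3 → [5, 5, 5, 5, 6, 8, 8, 6, 6]
end: lo=0, hi=3; A = [5, 5, 5, 5, 6, 8, 8, 6, 6]

(0, 3)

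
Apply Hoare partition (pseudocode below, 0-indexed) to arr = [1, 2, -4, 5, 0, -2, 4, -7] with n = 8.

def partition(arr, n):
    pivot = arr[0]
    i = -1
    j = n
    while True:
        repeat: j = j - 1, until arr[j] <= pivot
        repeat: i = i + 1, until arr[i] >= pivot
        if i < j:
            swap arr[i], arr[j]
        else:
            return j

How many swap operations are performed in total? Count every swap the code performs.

pivot = arr[0] = 1; i = -1, j = 8
j→7 (arr[7]=-7≤1), i→0 (arr[0]=1≥1); i<j, swap → [-7, 2, -4, 5, 0, -2, 4, 1]
j→5 (arr[5]=-2≤1), i→1 (arr[1]=2≥1); i<j, swap → [-7, -2, -4, 5, 0, 2, 4, 1]
j→4 (arr[4]=0≤1), i→3 (arr[3]=5≥1); i<j, swap → [-7, -2, -4, 0, 5, 2, 4, 1]
j→3, i→4; i≥j, return j=3. arr = [-7, -2, -4, 0, 5, 2, 4, 1]

3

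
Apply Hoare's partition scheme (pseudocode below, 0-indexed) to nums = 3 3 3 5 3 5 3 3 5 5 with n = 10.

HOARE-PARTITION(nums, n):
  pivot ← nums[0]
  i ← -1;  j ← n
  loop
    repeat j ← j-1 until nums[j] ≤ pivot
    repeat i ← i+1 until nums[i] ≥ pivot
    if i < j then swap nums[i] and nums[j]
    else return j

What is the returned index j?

2

pivot = nums[0] = 3; i = -1, j = 10
j→7 (nums[7]=3≤3), i→0 (nums[0]=3≥3); i<j, swap → 3 3 3 5 3 5 3 3 5 5
j→6 (nums[6]=3≤3), i→1 (nums[1]=3≥3); i<j, swap → 3 3 3 5 3 5 3 3 5 5
j→4 (nums[4]=3≤3), i→2 (nums[2]=3≥3); i<j, swap → 3 3 3 5 3 5 3 3 5 5
j→2, i→3; i≥j, return j=2. nums = 3 3 3 5 3 5 3 3 5 5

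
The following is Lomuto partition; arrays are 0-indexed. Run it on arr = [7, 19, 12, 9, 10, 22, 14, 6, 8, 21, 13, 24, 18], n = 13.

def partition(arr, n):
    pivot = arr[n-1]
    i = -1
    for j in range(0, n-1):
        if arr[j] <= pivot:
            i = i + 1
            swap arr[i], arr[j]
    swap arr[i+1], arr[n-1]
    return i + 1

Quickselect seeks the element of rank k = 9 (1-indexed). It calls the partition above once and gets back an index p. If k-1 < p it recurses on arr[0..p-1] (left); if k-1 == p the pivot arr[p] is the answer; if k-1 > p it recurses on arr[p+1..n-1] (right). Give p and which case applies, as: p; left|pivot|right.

pivot = arr[12] = 18; i = -1
j=0: arr[0]=7 ≤ 18 → i=0, swap arr[0],arr[0] (no change) → [7, 19, 12, 9, 10, 22, 14, 6, 8, 21, 13, 24, 18]
j=1: arr[1]=19 > 18 → no swap
j=2: arr[2]=12 ≤ 18 → i=1, swap arr[1],arr[2] → [7, 12, 19, 9, 10, 22, 14, 6, 8, 21, 13, 24, 18]
j=3: arr[3]=9 ≤ 18 → i=2, swap arr[2],arr[3] → [7, 12, 9, 19, 10, 22, 14, 6, 8, 21, 13, 24, 18]
j=4: arr[4]=10 ≤ 18 → i=3, swap arr[3],arr[4] → [7, 12, 9, 10, 19, 22, 14, 6, 8, 21, 13, 24, 18]
j=5: arr[5]=22 > 18 → no swap
j=6: arr[6]=14 ≤ 18 → i=4, swap arr[4],arr[6] → [7, 12, 9, 10, 14, 22, 19, 6, 8, 21, 13, 24, 18]
j=7: arr[7]=6 ≤ 18 → i=5, swap arr[5],arr[7] → [7, 12, 9, 10, 14, 6, 19, 22, 8, 21, 13, 24, 18]
j=8: arr[8]=8 ≤ 18 → i=6, swap arr[6],arr[8] → [7, 12, 9, 10, 14, 6, 8, 22, 19, 21, 13, 24, 18]
j=9: arr[9]=21 > 18 → no swap
j=10: arr[10]=13 ≤ 18 → i=7, swap arr[7],arr[10] → [7, 12, 9, 10, 14, 6, 8, 13, 19, 21, 22, 24, 18]
j=11: arr[11]=24 > 18 → no swap
final swap arr[8],arr[12] → [7, 12, 9, 10, 14, 6, 8, 13, 18, 21, 22, 24, 19]; return 8
p = 8; k-1 = 8 == 8 ⇒ pivot

8; pivot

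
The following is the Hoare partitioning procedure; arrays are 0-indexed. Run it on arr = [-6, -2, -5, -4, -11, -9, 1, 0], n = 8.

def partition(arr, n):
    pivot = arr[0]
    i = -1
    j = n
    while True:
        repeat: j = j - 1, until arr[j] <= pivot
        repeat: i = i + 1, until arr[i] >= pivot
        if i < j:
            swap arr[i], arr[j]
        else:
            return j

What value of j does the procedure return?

pivot=-6
j stops at 5 (-9), i stops at 0 (-6); swap ⇒ [-9, -2, -5, -4, -11, -6, 1, 0]
j stops at 4 (-11), i stops at 1 (-2); swap ⇒ [-9, -11, -5, -4, -2, -6, 1, 0]
j stops at 1, i stops at 2; i≥j ⇒ return 1. arr=[-9, -11, -5, -4, -2, -6, 1, 0]

1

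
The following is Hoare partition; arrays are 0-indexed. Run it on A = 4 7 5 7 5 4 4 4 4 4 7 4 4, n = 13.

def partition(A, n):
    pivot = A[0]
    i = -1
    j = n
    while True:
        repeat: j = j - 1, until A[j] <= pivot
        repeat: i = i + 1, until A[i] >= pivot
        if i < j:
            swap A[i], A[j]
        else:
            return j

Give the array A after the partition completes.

pivot=4
j stops at 12 (4), i stops at 0 (4); swap ⇒ 4 7 5 7 5 4 4 4 4 4 7 4 4
j stops at 11 (4), i stops at 1 (7); swap ⇒ 4 4 5 7 5 4 4 4 4 4 7 7 4
j stops at 9 (4), i stops at 2 (5); swap ⇒ 4 4 4 7 5 4 4 4 4 5 7 7 4
j stops at 8 (4), i stops at 3 (7); swap ⇒ 4 4 4 4 5 4 4 4 7 5 7 7 4
j stops at 7 (4), i stops at 4 (5); swap ⇒ 4 4 4 4 4 4 4 5 7 5 7 7 4
j stops at 6 (4), i stops at 5 (4); swap ⇒ 4 4 4 4 4 4 4 5 7 5 7 7 4
j stops at 5, i stops at 6; i≥j ⇒ return 5. A=4 4 4 4 4 4 4 5 7 5 7 7 4

4 4 4 4 4 4 4 5 7 5 7 7 4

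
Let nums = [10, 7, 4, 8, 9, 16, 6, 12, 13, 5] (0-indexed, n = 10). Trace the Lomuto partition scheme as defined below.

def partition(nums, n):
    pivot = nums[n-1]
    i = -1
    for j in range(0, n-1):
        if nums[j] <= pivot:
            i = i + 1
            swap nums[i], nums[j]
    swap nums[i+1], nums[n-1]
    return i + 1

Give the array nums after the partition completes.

pivot = nums[9] = 5; i = -1
j=0: nums[0]=10 > 5 → no swap
j=1: nums[1]=7 > 5 → no swap
j=2: nums[2]=4 ≤ 5 → i=0, swap nums[0],nums[2] → [4, 7, 10, 8, 9, 16, 6, 12, 13, 5]
j=3: nums[3]=8 > 5 → no swap
j=4: nums[4]=9 > 5 → no swap
j=5: nums[5]=16 > 5 → no swap
j=6: nums[6]=6 > 5 → no swap
j=7: nums[7]=12 > 5 → no swap
j=8: nums[8]=13 > 5 → no swap
final swap nums[1],nums[9] → [4, 5, 10, 8, 9, 16, 6, 12, 13, 7]; return 1

[4, 5, 10, 8, 9, 16, 6, 12, 13, 7]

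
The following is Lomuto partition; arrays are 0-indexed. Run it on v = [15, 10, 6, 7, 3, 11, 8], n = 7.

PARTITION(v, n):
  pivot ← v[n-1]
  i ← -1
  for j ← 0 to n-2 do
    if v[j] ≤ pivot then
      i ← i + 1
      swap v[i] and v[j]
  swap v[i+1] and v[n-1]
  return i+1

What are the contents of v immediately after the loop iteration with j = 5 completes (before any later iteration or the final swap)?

pivot=8, i=-1
j=0: 15>8, skip
j=1: 10>8, skip
j=2: 6≤8, i=0, swap(0,2) ⇒ [6, 10, 15, 7, 3, 11, 8]
j=3: 7≤8, i=1, swap(1,3) ⇒ [6, 7, 15, 10, 3, 11, 8]
j=4: 3≤8, i=2, swap(2,4) ⇒ [6, 7, 3, 10, 15, 11, 8]
j=5: 11>8, skip
(after j=5) v = [6, 7, 3, 10, 15, 11, 8]

[6, 7, 3, 10, 15, 11, 8]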